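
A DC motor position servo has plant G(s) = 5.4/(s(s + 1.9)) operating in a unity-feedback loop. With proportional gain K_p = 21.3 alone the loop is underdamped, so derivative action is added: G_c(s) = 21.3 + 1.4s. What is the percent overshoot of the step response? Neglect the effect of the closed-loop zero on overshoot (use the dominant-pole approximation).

21.4%

Forward path: (21.3 + 1.4s)·5.4/(s(s+1.9)). The closed-loop characteristic equation is s² + (1.9 + 5.4·1.4)s + 5.4·21.3 = 0.
That is s² + 9.46s + 115 = 0, so ω_n = 10.72 rad/s and ζ = 9.46/(2·10.72) = 0.441.
%OS = 100·exp(−πζ/√(1−ζ²)) = 21.4%.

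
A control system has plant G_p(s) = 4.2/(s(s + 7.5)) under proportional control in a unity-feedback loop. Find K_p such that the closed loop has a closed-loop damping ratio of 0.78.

Closed-loop characteristic equation: s² + 7.5s + K_p·4.2 = 0.
So ω_n = √(4.2K_p) and 2ζω_n = 7.5, giving ζ = 7.5/(2√(4.2K_p)).
Setting ζ = 0.78: √(4.2K_p) = 7.5/(2·0.78) = 4.808, so K_p = 23.11/4.2 = 5.5.

K_p = 5.5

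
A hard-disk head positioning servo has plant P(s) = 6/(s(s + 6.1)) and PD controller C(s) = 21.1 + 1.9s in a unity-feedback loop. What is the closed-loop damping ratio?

Forward path: (21.1 + 1.9s)·6/(s(s+6.1)). The closed-loop characteristic equation is s² + (6.1 + 6·1.9)s + 6·21.1 = 0.
That is s² + 17.5s + 126.6 = 0, so ω_n = 11.25 rad/s and ζ = 17.5/(2·11.25) = 0.7777.

ζ = 0.778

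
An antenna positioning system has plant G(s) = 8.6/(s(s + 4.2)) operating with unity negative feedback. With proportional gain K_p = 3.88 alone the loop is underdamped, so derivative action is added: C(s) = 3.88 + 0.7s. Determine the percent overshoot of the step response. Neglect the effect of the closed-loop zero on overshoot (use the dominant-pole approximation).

0.258%

Forward path: (3.88 + 0.7s)·8.6/(s(s+4.2)). The closed-loop characteristic equation is s² + (4.2 + 8.6·0.7)s + 8.6·3.88 = 0.
That is s² + 10.22s + 33.37 = 0, so ω_n = 5.777 rad/s and ζ = 10.22/(2·5.777) = 0.8846.
%OS = 100·exp(−πζ/√(1−ζ²)) = 0.258%.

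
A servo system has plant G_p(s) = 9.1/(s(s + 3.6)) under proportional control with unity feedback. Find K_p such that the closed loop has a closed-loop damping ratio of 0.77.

K_p = 0.601

Closed-loop characteristic equation: s² + 3.6s + K_p·9.1 = 0.
So ω_n = √(9.1K_p) and 2ζω_n = 3.6, giving ζ = 3.6/(2√(9.1K_p)).
Setting ζ = 0.77: √(9.1K_p) = 3.6/(2·0.77) = 2.338, so K_p = 5.465/9.1 = 0.601.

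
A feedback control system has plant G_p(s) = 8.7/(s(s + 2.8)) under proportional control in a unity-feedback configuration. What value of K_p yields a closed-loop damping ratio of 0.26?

K_p = 3.33

Closed-loop characteristic equation: s² + 2.8s + K_p·8.7 = 0.
So ω_n = √(8.7K_p) and 2ζω_n = 2.8, giving ζ = 2.8/(2√(8.7K_p)).
Setting ζ = 0.26: √(8.7K_p) = 2.8/(2·0.26) = 5.385, so K_p = 28.99/8.7 = 3.33.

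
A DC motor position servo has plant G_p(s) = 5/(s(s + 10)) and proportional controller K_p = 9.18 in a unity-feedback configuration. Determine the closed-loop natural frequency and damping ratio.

ω_n = 6.77 rad/s, ζ = 0.738

With unity feedback the closed-loop characteristic equation is s² + 10s + 9.18·5 = s² + 10s + 45.9 = 0.
So ω_n² = 45.9 ⇒ ω_n = 6.775 rad/s, and ζ = 10/(2ω_n) = 0.738.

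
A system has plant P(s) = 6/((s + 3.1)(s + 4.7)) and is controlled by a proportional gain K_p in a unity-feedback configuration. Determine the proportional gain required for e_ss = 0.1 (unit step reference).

K_p = 21.9

Steady-state error for a unit step on this type-0 loop is 1/(1 + K_p·P(0)).
P(0) = 0.4118. Require 1/(1 + K_p·0.4118) = 0.1, so 1 + 0.4118·K_p = 10.
K_p = (10 − 1)/0.4118 = 21.9.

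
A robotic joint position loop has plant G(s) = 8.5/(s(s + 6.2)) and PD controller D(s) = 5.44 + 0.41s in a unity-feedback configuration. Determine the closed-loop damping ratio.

Forward path: (5.44 + 0.41s)·8.5/(s(s+6.2)). The closed-loop characteristic equation is s² + (6.2 + 8.5·0.41)s + 8.5·5.44 = 0.
That is s² + 9.685s + 46.24 = 0, so ω_n = 6.8 rad/s and ζ = 9.685/(2·6.8) = 0.7121.

ζ = 0.712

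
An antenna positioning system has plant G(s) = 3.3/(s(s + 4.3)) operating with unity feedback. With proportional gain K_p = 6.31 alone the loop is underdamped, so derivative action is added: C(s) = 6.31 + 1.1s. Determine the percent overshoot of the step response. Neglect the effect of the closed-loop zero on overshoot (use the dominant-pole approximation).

0.403%

Forward path: (6.31 + 1.1s)·3.3/(s(s+4.3)). The closed-loop characteristic equation is s² + (4.3 + 3.3·1.1)s + 3.3·6.31 = 0.
That is s² + 7.93s + 20.82 = 0, so ω_n = 4.563 rad/s and ζ = 7.93/(2·4.563) = 0.8689.
%OS = 100·exp(−πζ/√(1−ζ²)) = 0.403%.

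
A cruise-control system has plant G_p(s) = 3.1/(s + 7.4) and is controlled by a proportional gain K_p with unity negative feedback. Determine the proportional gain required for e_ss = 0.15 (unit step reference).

Steady-state error for a unit step on this type-0 loop is 1/(1 + K_p·G_p(0)).
G_p(0) = 0.4189. Require 1/(1 + K_p·0.4189) = 0.15, so 1 + 0.4189·K_p = 6.667.
K_p = (6.667 − 1)/0.4189 = 13.5.

K_p = 13.5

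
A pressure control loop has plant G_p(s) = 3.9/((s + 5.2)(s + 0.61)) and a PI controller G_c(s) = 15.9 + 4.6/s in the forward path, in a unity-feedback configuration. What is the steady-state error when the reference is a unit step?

0

The open loop G_c(s)G_p(s) has a pole at the origin (type 1), so the static position error constant is infinite and e_ss = 1/(1+∞) = 0.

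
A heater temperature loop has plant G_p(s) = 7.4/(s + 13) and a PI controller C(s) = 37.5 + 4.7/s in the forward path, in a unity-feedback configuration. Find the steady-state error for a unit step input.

The open loop C(s)G_p(s) has a pole at the origin (type 1), so the static position error constant is infinite and e_ss = 1/(1+∞) = 0.

0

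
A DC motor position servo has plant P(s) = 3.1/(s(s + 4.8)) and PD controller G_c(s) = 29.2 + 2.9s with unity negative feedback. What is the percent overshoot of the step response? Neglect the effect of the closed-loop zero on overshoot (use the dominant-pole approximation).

Forward path: (29.2 + 2.9s)·3.1/(s(s+4.8)). The closed-loop characteristic equation is s² + (4.8 + 3.1·2.9)s + 3.1·29.2 = 0.
That is s² + 13.79s + 90.52 = 0, so ω_n = 9.514 rad/s and ζ = 13.79/(2·9.514) = 0.7247.
%OS = 100·exp(−πζ/√(1−ζ²)) = 3.67%.

3.67%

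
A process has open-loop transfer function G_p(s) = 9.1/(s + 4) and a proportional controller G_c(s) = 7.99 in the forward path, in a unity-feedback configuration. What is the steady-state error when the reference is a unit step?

The loop is type 0. Static position error constant K_pos = G_c(0)·G_p(0) = 7.99·2.275 = 18.18.
Steady-state error to a unit step: e_ss = 1/(1+K_pos) = 1/19.18 = 0.0521.

0.0521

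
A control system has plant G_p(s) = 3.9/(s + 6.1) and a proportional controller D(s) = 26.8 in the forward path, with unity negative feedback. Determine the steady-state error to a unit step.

0.0551

The loop is type 0. Static position error constant K_pos = D(0)·G_p(0) = 26.8·0.6393 = 17.13.
Steady-state error to a unit step: e_ss = 1/(1+K_pos) = 1/18.13 = 0.0551.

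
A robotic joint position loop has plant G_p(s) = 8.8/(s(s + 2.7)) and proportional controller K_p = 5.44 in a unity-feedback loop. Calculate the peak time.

From 1 + K_pG_p(s) = 0: s² + 2.7s + 47.87 = 0 ⇒ ω_n = 6.919, ζ = 0.1951.
Damped frequency ω_d = ω_n√(1−ζ²) = 6.786 rad/s, so peak time T_p = π/ω_d = 0.463 s.

T_p = 0.463 s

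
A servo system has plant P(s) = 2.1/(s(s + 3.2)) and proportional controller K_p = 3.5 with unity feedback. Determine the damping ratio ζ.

The closed-loop denominator is s(s+3.2) + 3.5·2.1 = s² + 3.2s + 7.35.
So ω_n² = 7.35 ⇒ ω_n = 2.711 rad/s, and ζ = 3.2/(2ω_n) = 0.59.

ζ = 0.59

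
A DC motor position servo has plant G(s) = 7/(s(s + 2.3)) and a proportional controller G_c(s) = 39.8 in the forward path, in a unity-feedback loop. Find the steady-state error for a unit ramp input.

The loop has one pole at the origin (type 1). Velocity error constant K_v = lim_{s→0} s·G_c(s)G(s) = 39.8·7/2.3 = 121.1.
Steady-state error to a unit ramp: e_ss = 1/K_v = 0.00826.

0.00826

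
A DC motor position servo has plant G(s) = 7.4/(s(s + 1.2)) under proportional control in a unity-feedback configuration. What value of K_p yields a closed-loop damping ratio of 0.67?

K_p = 0.108

Closed-loop characteristic equation: s² + 1.2s + K_p·7.4 = 0.
So ω_n = √(7.4K_p) and 2ζω_n = 1.2, giving ζ = 1.2/(2√(7.4K_p)).
Setting ζ = 0.67: √(7.4K_p) = 1.2/(2·0.67) = 0.8955, so K_p = 0.802/7.4 = 0.108.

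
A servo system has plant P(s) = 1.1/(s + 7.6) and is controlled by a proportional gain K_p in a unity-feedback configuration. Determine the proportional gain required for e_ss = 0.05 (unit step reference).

The loop is type 0, so e_ss(step) = 1/(1 + K_pos) with K_pos = K_p·P(0).
P(0) = 0.1447. Require 1/(1 + K_p·0.1447) = 0.05, so 1 + 0.1447·K_p = 20.
K_p = (20 − 1)/0.1447 = 131.

K_p = 131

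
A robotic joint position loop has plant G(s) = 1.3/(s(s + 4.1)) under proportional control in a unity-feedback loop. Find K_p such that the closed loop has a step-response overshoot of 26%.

K_p = 20.8

From %OS = 100·exp(−πζ/√(1−ζ²)) = 26%, ζ = −ln(0.26)/√(π²+ln²(0.26)) = 0.3941.
Characteristic equation s² + 4.1s + 1.3K_p = 0 gives ζ = 4.1/(2√(1.3K_p)).
Setting ζ = 0.3941: √(1.3K_p) = 4.1/(2·0.3941) = 5.202, so K_p = 27.06/1.3 = 20.8.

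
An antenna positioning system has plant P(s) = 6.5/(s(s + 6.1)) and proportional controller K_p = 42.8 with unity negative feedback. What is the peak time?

T_p = 0.192 s

From 1 + K_pP(s) = 0: s² + 6.1s + 278.2 = 0 ⇒ ω_n = 16.68, ζ = 0.1829.
Damped frequency ω_d = ω_n√(1−ζ²) = 16.4 rad/s, so peak time T_p = π/ω_d = 0.192 s.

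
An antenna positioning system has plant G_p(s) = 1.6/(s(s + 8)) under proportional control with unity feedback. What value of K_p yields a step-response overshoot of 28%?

K_p = 70.9

From %OS = 100·exp(−πζ/√(1−ζ²)) = 28%, ζ = −ln(0.28)/√(π²+ln²(0.28)) = 0.3755.
Characteristic equation s² + 8s + 1.6K_p = 0 gives ζ = 8/(2√(1.6K_p)).
Setting ζ = 0.3755: √(1.6K_p) = 8/(2·0.3755) = 10.65, so K_p = 113.5/1.6 = 70.9.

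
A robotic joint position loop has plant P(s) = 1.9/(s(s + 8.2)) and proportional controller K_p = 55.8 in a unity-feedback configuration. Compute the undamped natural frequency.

1 + K_p·P(s) = 0 gives s² + 8.2s + 106 = 0.
Matching s² + 2ζω_n s + ω_n²: ω_n = √106 = 10.3 rad/s and 2ζω_n = 8.2, so ζ = 8.2/(2·10.3) = 0.398.

ω_n = 10.3 rad/s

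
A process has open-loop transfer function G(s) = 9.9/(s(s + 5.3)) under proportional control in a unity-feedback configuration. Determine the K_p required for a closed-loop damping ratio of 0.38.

Closed-loop characteristic equation: s² + 5.3s + K_p·9.9 = 0.
So ω_n = √(9.9K_p) and 2ζω_n = 5.3, giving ζ = 5.3/(2√(9.9K_p)).
Setting ζ = 0.38: √(9.9K_p) = 5.3/(2·0.38) = 6.974, so K_p = 48.63/9.9 = 4.91.

K_p = 4.91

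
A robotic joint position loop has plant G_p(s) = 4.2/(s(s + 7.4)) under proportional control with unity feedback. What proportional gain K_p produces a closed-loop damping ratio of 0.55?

K_p = 10.8

Closed-loop characteristic equation: s² + 7.4s + K_p·4.2 = 0.
So ω_n = √(4.2K_p) and 2ζω_n = 7.4, giving ζ = 7.4/(2√(4.2K_p)).
Setting ζ = 0.55: √(4.2K_p) = 7.4/(2·0.55) = 6.727, so K_p = 45.26/4.2 = 10.8.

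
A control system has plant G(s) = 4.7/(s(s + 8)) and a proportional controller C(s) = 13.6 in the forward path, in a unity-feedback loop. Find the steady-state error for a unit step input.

The open loop C(s)G(s) has a pole at the origin (type 1), so the static position error constant is infinite and e_ss = 1/(1+∞) = 0.

0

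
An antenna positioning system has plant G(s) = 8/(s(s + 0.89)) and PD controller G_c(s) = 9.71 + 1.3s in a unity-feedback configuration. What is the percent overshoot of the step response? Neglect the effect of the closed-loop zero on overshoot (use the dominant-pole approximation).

Forward path: (9.71 + 1.3s)·8/(s(s+0.89)). The closed-loop characteristic equation is s² + (0.89 + 8·1.3)s + 8·9.71 = 0.
That is s² + 11.29s + 77.68 = 0, so ω_n = 8.814 rad/s and ζ = 11.29/(2·8.814) = 0.6405.
%OS = 100·exp(−πζ/√(1−ζ²)) = 7.28%.

7.28%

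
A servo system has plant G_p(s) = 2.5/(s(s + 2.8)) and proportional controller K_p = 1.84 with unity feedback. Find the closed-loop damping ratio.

ζ = 0.653

The closed-loop denominator is s(s+2.8) + 1.84·2.5 = s² + 2.8s + 4.6.
Matching s² + 2ζω_n s + ω_n²: ω_n = √4.6 = 2.145 rad/s and 2ζω_n = 2.8, so ζ = 2.8/(2·2.145) = 0.653.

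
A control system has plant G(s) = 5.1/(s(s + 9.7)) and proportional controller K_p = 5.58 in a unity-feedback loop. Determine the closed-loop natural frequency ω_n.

ω_n = 5.33 rad/s

With unity feedback the closed-loop characteristic equation is s² + 9.7s + 5.58·5.1 = s² + 9.7s + 28.46 = 0.
Matching s² + 2ζω_n s + ω_n²: ω_n = √28.46 = 5.335 rad/s and 2ζω_n = 9.7, so ζ = 9.7/(2·5.335) = 0.909.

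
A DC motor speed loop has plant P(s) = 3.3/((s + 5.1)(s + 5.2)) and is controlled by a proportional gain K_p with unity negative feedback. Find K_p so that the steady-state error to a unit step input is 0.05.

K_p = 153

Steady-state error for a unit step on this type-0 loop is 1/(1 + K_p·P(0)).
P(0) = 0.1244. Require 1/(1 + K_p·0.1244) = 0.05, so 1 + 0.1244·K_p = 20.
K_p = (20 − 1)/0.1244 = 153.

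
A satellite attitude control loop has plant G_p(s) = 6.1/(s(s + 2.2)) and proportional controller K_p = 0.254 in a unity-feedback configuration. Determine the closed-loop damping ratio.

ζ = 0.884

1 + K_p·G_p(s) = 0 gives s² + 2.2s + 1.549 = 0.
Matching s² + 2ζω_n s + ω_n²: ω_n = √1.549 = 1.245 rad/s and 2ζω_n = 2.2, so ζ = 2.2/(2·1.245) = 0.884.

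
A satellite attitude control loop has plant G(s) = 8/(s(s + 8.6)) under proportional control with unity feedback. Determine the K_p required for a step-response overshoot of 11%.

K_p = 6.99

From %OS = 100·exp(−πζ/√(1−ζ²)) = 11%, ζ = −ln(0.11)/√(π²+ln²(0.11)) = 0.5749.
Characteristic equation s² + 8.6s + 8K_p = 0 gives ζ = 8.6/(2√(8K_p)).
Setting ζ = 0.5749: √(8K_p) = 8.6/(2·0.5749) = 7.48, so K_p = 55.95/8 = 6.99.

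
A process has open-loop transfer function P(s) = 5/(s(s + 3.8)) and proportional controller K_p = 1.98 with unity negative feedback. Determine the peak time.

The closed-loop denominator s² + 3.8s + 9.9 gives ω_n = √9.9 = 3.146 and ζ = 3.8/(2ω_n) = 0.6039.
Damped frequency ω_d = ω_n√(1−ζ²) = 2.508 rad/s, so peak time T_p = π/ω_d = 1.25 s.

T_p = 1.25 s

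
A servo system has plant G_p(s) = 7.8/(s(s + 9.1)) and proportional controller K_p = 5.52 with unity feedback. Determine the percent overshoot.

From 1 + K_pG_p(s) = 0: s² + 9.1s + 43.06 = 0 ⇒ ω_n = 6.562, ζ = 0.6934.
%OS = 100·exp(−πζ/√(1−ζ²)) = 100·exp(−π·0.6934/√0.5192) = 4.86%.

4.86%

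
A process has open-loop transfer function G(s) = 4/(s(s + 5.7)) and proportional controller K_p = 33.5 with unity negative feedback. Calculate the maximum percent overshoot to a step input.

45%

Closed-loop characteristic equation: s² + 5.7s + 134 = 0, so ω_n = 11.58 rad/s and ζ = 5.7/(2·11.58) = 0.2462.
%OS = 100·exp(−πζ/√(1−ζ²)) = 100·exp(−π·0.2462/√0.9394) = 45%.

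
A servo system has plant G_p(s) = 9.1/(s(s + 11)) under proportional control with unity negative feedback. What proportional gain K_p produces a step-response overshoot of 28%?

K_p = 23.6

From %OS = 100·exp(−πζ/√(1−ζ²)) = 28%, ζ = −ln(0.28)/√(π²+ln²(0.28)) = 0.3755.
Characteristic equation s² + 11s + 9.1K_p = 0 gives ζ = 11/(2√(9.1K_p)).
Setting ζ = 0.3755: √(9.1K_p) = 11/(2·0.3755) = 14.65, so K_p = 214.5/9.1 = 23.6.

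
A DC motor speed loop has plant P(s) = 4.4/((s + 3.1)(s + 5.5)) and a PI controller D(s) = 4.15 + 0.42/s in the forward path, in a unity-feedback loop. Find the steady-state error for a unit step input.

0

The open loop D(s)P(s) has a pole at the origin (type 1), so the static position error constant is infinite and e_ss = 1/(1+∞) = 0.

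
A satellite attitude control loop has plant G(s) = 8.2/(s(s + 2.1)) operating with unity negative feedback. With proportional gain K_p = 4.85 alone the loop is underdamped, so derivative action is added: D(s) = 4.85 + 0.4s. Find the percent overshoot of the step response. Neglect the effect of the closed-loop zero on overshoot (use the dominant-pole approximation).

Forward path: (4.85 + 0.4s)·8.2/(s(s+2.1)). The closed-loop characteristic equation is s² + (2.1 + 8.2·0.4)s + 8.2·4.85 = 0.
That is s² + 5.38s + 39.77 = 0, so ω_n = 6.306 rad/s and ζ = 5.38/(2·6.306) = 0.4266.
%OS = 100·exp(−πζ/√(1−ζ²)) = 22.7%.

22.7%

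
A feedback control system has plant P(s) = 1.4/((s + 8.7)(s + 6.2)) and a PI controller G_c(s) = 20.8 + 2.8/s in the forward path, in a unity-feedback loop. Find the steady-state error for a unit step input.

0

The open loop G_c(s)P(s) has a pole at the origin (type 1), so the static position error constant is infinite and e_ss = 1/(1+∞) = 0.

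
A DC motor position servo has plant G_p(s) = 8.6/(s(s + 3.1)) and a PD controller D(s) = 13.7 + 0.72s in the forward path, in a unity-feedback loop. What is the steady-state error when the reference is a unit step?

0

The open loop D(s)G_p(s) has a pole at the origin (type 1), so the static position error constant is infinite and e_ss = 1/(1+∞) = 0.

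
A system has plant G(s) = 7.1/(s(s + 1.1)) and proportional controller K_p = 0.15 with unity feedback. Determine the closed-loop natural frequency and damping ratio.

With unity feedback the closed-loop characteristic equation is s² + 1.1s + 0.15·7.1 = s² + 1.1s + 1.065 = 0.
So ω_n² = 1.065 ⇒ ω_n = 1.032 rad/s, and ζ = 1.1/(2ω_n) = 0.533.

ω_n = 1.03 rad/s, ζ = 0.533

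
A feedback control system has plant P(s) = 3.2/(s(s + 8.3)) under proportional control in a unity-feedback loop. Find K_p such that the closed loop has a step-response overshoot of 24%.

From %OS = 100·exp(−πζ/√(1−ζ²)) = 24%, ζ = −ln(0.24)/√(π²+ln²(0.24)) = 0.4136.
Characteristic equation s² + 8.3s + 3.2K_p = 0 gives ζ = 8.3/(2√(3.2K_p)).
Setting ζ = 0.4136: √(3.2K_p) = 8.3/(2·0.4136) = 10.03, so K_p = 100.7/3.2 = 31.5.

K_p = 31.5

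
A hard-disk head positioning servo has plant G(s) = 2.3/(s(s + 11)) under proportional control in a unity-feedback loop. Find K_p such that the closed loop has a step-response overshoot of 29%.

From %OS = 100·exp(−πζ/√(1−ζ²)) = 29%, ζ = −ln(0.29)/√(π²+ln²(0.29)) = 0.3666.
Characteristic equation s² + 11s + 2.3K_p = 0 gives ζ = 11/(2√(2.3K_p)).
Setting ζ = 0.3666: √(2.3K_p) = 11/(2·0.3666) = 15, so K_p = 225.1/2.3 = 97.9.

K_p = 97.9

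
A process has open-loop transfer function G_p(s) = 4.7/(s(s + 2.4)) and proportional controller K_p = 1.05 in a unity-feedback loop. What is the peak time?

Closed-loop characteristic equation: s² + 2.4s + 4.935 = 0, so ω_n = 2.221 rad/s and ζ = 2.4/(2·2.221) = 0.5402.
Damped frequency ω_d = ω_n√(1−ζ²) = 1.869 rad/s, so peak time T_p = π/ω_d = 1.68 s.

T_p = 1.68 s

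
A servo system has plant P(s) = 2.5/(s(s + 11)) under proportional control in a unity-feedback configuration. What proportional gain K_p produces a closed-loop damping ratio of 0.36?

K_p = 93.4

Closed-loop characteristic equation: s² + 11s + K_p·2.5 = 0.
So ω_n = √(2.5K_p) and 2ζω_n = 11, giving ζ = 11/(2√(2.5K_p)).
Setting ζ = 0.36: √(2.5K_p) = 11/(2·0.36) = 15.28, so K_p = 233.4/2.5 = 93.4.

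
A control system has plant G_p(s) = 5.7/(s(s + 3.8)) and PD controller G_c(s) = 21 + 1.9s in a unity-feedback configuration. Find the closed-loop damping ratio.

Forward path: (21 + 1.9s)·5.7/(s(s+3.8)). The closed-loop characteristic equation is s² + (3.8 + 5.7·1.9)s + 5.7·21 = 0.
That is s² + 14.63s + 119.7 = 0, so ω_n = 10.94 rad/s and ζ = 14.63/(2·10.94) = 0.6686.

ζ = 0.669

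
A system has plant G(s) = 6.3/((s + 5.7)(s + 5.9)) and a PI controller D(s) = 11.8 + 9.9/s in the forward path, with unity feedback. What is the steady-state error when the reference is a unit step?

0

The open loop D(s)G(s) has a pole at the origin (type 1), so the static position error constant is infinite and e_ss = 1/(1+∞) = 0.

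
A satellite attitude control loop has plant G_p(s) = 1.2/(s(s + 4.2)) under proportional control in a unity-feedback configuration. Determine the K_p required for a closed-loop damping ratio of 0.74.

Closed-loop characteristic equation: s² + 4.2s + K_p·1.2 = 0.
So ω_n = √(1.2K_p) and 2ζω_n = 4.2, giving ζ = 4.2/(2√(1.2K_p)).
Setting ζ = 0.74: √(1.2K_p) = 4.2/(2·0.74) = 2.838, so K_p = 8.053/1.2 = 6.71.

K_p = 6.71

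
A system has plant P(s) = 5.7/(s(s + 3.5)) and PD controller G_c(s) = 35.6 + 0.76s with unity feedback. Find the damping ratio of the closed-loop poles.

ζ = 0.275

Forward path: (35.6 + 0.76s)·5.7/(s(s+3.5)). The closed-loop characteristic equation is s² + (3.5 + 5.7·0.76)s + 5.7·35.6 = 0.
That is s² + 7.832s + 202.9 = 0, so ω_n = 14.24 rad/s and ζ = 7.832/(2·14.24) = 0.2749.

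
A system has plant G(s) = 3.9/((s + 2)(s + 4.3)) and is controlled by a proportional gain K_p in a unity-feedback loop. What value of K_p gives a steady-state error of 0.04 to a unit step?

The loop is type 0, so e_ss(step) = 1/(1 + K_pos) with K_pos = K_p·G(0).
G(0) = 0.4535. Require 1/(1 + K_p·0.4535) = 0.04, so 1 + 0.4535·K_p = 25.
K_p = (25 − 1)/0.4535 = 52.9.

K_p = 52.9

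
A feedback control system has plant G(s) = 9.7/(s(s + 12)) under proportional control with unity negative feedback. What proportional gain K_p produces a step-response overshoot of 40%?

K_p = 47.3

From %OS = 100·exp(−πζ/√(1−ζ²)) = 40%, ζ = −ln(0.4)/√(π²+ln²(0.4)) = 0.28.
Characteristic equation s² + 12s + 9.7K_p = 0 gives ζ = 12/(2√(9.7K_p)).
Setting ζ = 0.28: √(9.7K_p) = 12/(2·0.28) = 21.43, so K_p = 459.2/9.7 = 47.3.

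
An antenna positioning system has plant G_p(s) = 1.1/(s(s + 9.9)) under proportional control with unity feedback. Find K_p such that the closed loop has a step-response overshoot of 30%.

From %OS = 100·exp(−πζ/√(1−ζ²)) = 30%, ζ = −ln(0.3)/√(π²+ln²(0.3)) = 0.3579.
Characteristic equation s² + 9.9s + 1.1K_p = 0 gives ζ = 9.9/(2√(1.1K_p)).
Setting ζ = 0.3579: √(1.1K_p) = 9.9/(2·0.3579) = 13.83, so K_p = 191.3/1.1 = 174.

K_p = 174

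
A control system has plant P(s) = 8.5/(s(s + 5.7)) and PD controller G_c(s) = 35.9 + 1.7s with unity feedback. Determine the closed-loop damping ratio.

Forward path: (35.9 + 1.7s)·8.5/(s(s+5.7)). The closed-loop characteristic equation is s² + (5.7 + 8.5·1.7)s + 8.5·35.9 = 0.
That is s² + 20.15s + 305.1 = 0, so ω_n = 17.47 rad/s and ζ = 20.15/(2·17.47) = 0.5768.

ζ = 0.577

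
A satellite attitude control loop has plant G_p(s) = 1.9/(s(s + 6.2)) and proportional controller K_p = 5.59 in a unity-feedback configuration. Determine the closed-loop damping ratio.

ζ = 0.951

1 + K_p·G_p(s) = 0 gives s² + 6.2s + 10.62 = 0.
Matching s² + 2ζω_n s + ω_n²: ω_n = √10.62 = 3.259 rad/s and 2ζω_n = 6.2, so ζ = 6.2/(2·3.259) = 0.951.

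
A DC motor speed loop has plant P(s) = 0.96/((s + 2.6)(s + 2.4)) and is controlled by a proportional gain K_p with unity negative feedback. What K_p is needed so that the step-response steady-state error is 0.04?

K_p = 156

For a type-0 loop with proportional control, e_ss = 1/(1 + K_p·P(0)).
P(0) = 0.1538. Require 1/(1 + K_p·0.1538) = 0.04, so 1 + 0.1538·K_p = 25.
K_p = (25 − 1)/0.1538 = 156.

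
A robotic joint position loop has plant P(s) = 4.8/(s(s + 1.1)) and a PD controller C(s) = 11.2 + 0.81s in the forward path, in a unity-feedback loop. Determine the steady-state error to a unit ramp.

0.0205

The loop has one pole at the origin (type 1). Velocity error constant K_v = lim_{s→0} s·C(s)P(s) = 11.2·4.8/1.1 = 48.87.
Steady-state error to a unit ramp: e_ss = 1/K_v = 0.0205.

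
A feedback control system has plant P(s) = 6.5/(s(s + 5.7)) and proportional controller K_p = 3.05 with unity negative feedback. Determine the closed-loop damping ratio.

ζ = 0.64

The closed-loop denominator is s(s+5.7) + 3.05·6.5 = s² + 5.7s + 19.82.
Matching s² + 2ζω_n s + ω_n²: ω_n = √19.82 = 4.453 rad/s and 2ζω_n = 5.7, so ζ = 5.7/(2·4.453) = 0.64.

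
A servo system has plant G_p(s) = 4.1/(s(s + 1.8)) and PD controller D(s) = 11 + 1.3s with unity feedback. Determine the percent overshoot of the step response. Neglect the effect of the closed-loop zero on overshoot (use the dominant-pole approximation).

14%

Forward path: (11 + 1.3s)·4.1/(s(s+1.8)). The closed-loop characteristic equation is s² + (1.8 + 4.1·1.3)s + 4.1·11 = 0.
That is s² + 7.13s + 45.1 = 0, so ω_n = 6.716 rad/s and ζ = 7.13/(2·6.716) = 0.5308.
%OS = 100·exp(−πζ/√(1−ζ²)) = 14%.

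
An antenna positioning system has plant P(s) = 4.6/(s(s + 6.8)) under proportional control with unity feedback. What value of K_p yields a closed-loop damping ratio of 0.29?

Closed-loop characteristic equation: s² + 6.8s + K_p·4.6 = 0.
So ω_n = √(4.6K_p) and 2ζω_n = 6.8, giving ζ = 6.8/(2√(4.6K_p)).
Setting ζ = 0.29: √(4.6K_p) = 6.8/(2·0.29) = 11.72, so K_p = 137.5/4.6 = 29.9.

K_p = 29.9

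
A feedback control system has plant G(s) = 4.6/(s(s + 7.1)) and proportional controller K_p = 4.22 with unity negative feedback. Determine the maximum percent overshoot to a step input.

Closed-loop characteristic equation: s² + 7.1s + 19.41 = 0, so ω_n = 4.406 rad/s and ζ = 7.1/(2·4.406) = 0.8057.
%OS = 100·exp(−πζ/√(1−ζ²)) = 100·exp(−π·0.8057/√0.3508) = 1.39%.

1.39%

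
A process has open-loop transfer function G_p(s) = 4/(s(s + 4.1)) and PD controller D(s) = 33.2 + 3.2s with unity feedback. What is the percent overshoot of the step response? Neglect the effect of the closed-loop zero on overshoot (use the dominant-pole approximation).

Forward path: (33.2 + 3.2s)·4/(s(s+4.1)). The closed-loop characteristic equation is s² + (4.1 + 4·3.2)s + 4·33.2 = 0.
That is s² + 16.9s + 132.8 = 0, so ω_n = 11.52 rad/s and ζ = 16.9/(2·11.52) = 0.7333.
%OS = 100·exp(−πζ/√(1−ζ²)) = 3.38%.

3.38%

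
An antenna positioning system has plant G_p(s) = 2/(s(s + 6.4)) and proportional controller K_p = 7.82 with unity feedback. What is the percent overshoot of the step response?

From 1 + K_pG_p(s) = 0: s² + 6.4s + 15.64 = 0 ⇒ ω_n = 3.955, ζ = 0.8092.
%OS = 100·exp(−πζ/√(1−ζ²)) = 100·exp(−π·0.8092/√0.3453) = 1.32%.

1.32%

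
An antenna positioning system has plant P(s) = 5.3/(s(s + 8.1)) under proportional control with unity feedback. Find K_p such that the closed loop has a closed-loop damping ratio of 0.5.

K_p = 12.4

Closed-loop characteristic equation: s² + 8.1s + K_p·5.3 = 0.
So ω_n = √(5.3K_p) and 2ζω_n = 8.1, giving ζ = 8.1/(2√(5.3K_p)).
Setting ζ = 0.5: √(5.3K_p) = 8.1/(2·0.5) = 8.1, so K_p = 65.61/5.3 = 12.4.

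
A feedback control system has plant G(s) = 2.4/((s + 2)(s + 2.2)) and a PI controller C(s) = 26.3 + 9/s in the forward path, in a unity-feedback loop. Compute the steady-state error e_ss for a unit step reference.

0

The open loop C(s)G(s) has a pole at the origin (type 1), so the static position error constant is infinite and e_ss = 1/(1+∞) = 0.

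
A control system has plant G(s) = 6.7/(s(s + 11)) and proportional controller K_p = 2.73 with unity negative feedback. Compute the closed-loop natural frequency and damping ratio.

ω_n = 4.28 rad/s, ζ = 1.29

1 + K_p·G(s) = 0 gives s² + 11s + 18.29 = 0.
Matching s² + 2ζω_n s + ω_n²: ω_n = √18.29 = 4.277 rad/s and 2ζω_n = 11, so ζ = 11/(2·4.277) = 1.29.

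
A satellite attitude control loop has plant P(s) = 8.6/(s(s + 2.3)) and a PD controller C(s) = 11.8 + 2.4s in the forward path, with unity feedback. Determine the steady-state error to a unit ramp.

The loop has one pole at the origin (type 1). Velocity error constant K_v = lim_{s→0} s·C(s)P(s) = 11.8·8.6/2.3 = 44.12.
Steady-state error to a unit ramp: e_ss = 1/K_v = 0.0227.

0.0227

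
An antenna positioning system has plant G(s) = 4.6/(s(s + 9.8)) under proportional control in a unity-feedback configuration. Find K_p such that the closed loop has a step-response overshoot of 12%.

From %OS = 100·exp(−πζ/√(1−ζ²)) = 12%, ζ = −ln(0.12)/√(π²+ln²(0.12)) = 0.5594.
Characteristic equation s² + 9.8s + 4.6K_p = 0 gives ζ = 9.8/(2√(4.6K_p)).
Setting ζ = 0.5594: √(4.6K_p) = 9.8/(2·0.5594) = 8.759, so K_p = 76.72/4.6 = 16.7.

K_p = 16.7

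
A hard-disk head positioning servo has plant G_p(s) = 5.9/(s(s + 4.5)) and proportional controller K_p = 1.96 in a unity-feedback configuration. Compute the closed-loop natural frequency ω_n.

1 + K_p·G_p(s) = 0 gives s² + 4.5s + 11.56 = 0.
So ω_n² = 11.56 ⇒ ω_n = 3.401 rad/s, and ζ = 4.5/(2ω_n) = 0.662.

ω_n = 3.4 rad/s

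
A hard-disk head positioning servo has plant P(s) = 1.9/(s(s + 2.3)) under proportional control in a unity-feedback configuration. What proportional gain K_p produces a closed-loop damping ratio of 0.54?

K_p = 2.39

Closed-loop characteristic equation: s² + 2.3s + K_p·1.9 = 0.
So ω_n = √(1.9K_p) and 2ζω_n = 2.3, giving ζ = 2.3/(2√(1.9K_p)).
Setting ζ = 0.54: √(1.9K_p) = 2.3/(2·0.54) = 2.13, so K_p = 4.535/1.9 = 2.39.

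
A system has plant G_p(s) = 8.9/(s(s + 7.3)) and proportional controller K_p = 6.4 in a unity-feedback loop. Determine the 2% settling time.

T_s ≈ 1.1 s

The closed-loop denominator s² + 7.3s + 56.96 gives ω_n = √56.96 = 7.547 and ζ = 7.3/(2ω_n) = 0.4836.
2% settling time T_s ≈ 4/(ζω_n) = 4/3.65 = 1.1 s.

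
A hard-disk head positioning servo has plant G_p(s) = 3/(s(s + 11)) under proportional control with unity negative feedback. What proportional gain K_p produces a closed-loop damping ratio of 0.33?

Closed-loop characteristic equation: s² + 11s + K_p·3 = 0.
So ω_n = √(3K_p) and 2ζω_n = 11, giving ζ = 11/(2√(3K_p)).
Setting ζ = 0.33: √(3K_p) = 11/(2·0.33) = 16.67, so K_p = 277.8/3 = 92.6.

K_p = 92.6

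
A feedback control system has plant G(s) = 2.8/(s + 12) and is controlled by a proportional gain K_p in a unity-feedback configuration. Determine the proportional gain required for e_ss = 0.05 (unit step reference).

K_p = 81.4

Steady-state error for a unit step on this type-0 loop is 1/(1 + K_p·G(0)).
G(0) = 0.2333. Require 1/(1 + K_p·0.2333) = 0.05, so 1 + 0.2333·K_p = 20.
K_p = (20 − 1)/0.2333 = 81.4.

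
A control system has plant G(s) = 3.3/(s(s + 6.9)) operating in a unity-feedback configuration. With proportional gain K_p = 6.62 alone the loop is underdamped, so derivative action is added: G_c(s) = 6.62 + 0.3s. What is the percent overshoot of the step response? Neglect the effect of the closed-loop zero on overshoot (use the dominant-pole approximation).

Forward path: (6.62 + 0.3s)·3.3/(s(s+6.9)). The closed-loop characteristic equation is s² + (6.9 + 3.3·0.3)s + 3.3·6.62 = 0.
That is s² + 7.89s + 21.85 = 0, so ω_n = 4.674 rad/s and ζ = 7.89/(2·4.674) = 0.844.
%OS = 100·exp(−πζ/√(1−ζ²)) = 0.712%.

0.712%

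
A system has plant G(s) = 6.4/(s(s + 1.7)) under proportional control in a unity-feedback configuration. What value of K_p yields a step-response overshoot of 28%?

K_p = 0.8

From %OS = 100·exp(−πζ/√(1−ζ²)) = 28%, ζ = −ln(0.28)/√(π²+ln²(0.28)) = 0.3755.
Characteristic equation s² + 1.7s + 6.4K_p = 0 gives ζ = 1.7/(2√(6.4K_p)).
Setting ζ = 0.3755: √(6.4K_p) = 1.7/(2·0.3755) = 2.263, so K_p = 5.123/6.4 = 0.8.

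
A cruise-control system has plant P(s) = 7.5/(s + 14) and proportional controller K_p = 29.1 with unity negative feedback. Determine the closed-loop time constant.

Closed-loop transfer function: T(s) = K_p·P(s)/(1 + K_p·P(s)) = 218.2/(s + 14 + 218.2) = 218.2/(s + 232.2).
Time constant τ = 1/232.2 = 0.00431 s.

τ = 0.00431 s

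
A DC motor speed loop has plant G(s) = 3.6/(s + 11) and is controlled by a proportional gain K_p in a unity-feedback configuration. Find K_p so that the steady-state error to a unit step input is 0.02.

For a type-0 loop with proportional control, e_ss = 1/(1 + K_p·G(0)).
G(0) = 0.3273. Require 1/(1 + K_p·0.3273) = 0.02, so 1 + 0.3273·K_p = 50.
K_p = (50 − 1)/0.3273 = 150.

K_p = 150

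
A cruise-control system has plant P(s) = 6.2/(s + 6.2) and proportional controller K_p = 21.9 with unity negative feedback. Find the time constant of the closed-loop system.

Closed-loop transfer function: T(s) = K_p·P(s)/(1 + K_p·P(s)) = 135.8/(s + 6.2 + 135.8) = 135.8/(s + 142).
Time constant τ = 1/142 = 0.00704 s.

τ = 0.00704 s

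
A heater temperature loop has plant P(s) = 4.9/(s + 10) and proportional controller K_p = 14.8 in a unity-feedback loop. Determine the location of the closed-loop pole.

Closed-loop transfer function: T(s) = K_p·P(s)/(1 + K_p·P(s)) = 72.52/(s + 10 + 72.52) = 72.52/(s + 82.52).
The closed-loop pole is at s = −82.52.

s = -82.52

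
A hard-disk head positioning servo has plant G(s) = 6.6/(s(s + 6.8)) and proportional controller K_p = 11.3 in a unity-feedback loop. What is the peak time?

T_p = 0.396 s

Closed-loop characteristic equation: s² + 6.8s + 74.58 = 0, so ω_n = 8.636 rad/s and ζ = 6.8/(2·8.636) = 0.3937.
Damped frequency ω_d = ω_n√(1−ζ²) = 7.939 rad/s, so peak time T_p = π/ω_d = 0.396 s.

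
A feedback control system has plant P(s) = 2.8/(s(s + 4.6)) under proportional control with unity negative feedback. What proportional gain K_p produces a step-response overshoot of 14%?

K_p = 6.71

From %OS = 100·exp(−πζ/√(1−ζ²)) = 14%, ζ = −ln(0.14)/√(π²+ln²(0.14)) = 0.5305.
Characteristic equation s² + 4.6s + 2.8K_p = 0 gives ζ = 4.6/(2√(2.8K_p)).
Setting ζ = 0.5305: √(2.8K_p) = 4.6/(2·0.5305) = 4.335, so K_p = 18.8/2.8 = 6.71.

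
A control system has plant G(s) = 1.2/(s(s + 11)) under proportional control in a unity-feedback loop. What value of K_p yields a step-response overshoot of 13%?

From %OS = 100·exp(−πζ/√(1−ζ²)) = 13%, ζ = −ln(0.13)/√(π²+ln²(0.13)) = 0.5446.
Characteristic equation s² + 11s + 1.2K_p = 0 gives ζ = 11/(2√(1.2K_p)).
Setting ζ = 0.5446: √(1.2K_p) = 11/(2·0.5446) = 10.1, so K_p = 102/1.2 = 85.

K_p = 85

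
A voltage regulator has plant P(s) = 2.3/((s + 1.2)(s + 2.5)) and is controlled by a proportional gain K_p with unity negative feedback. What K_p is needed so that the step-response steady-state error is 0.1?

Steady-state error for a unit step on this type-0 loop is 1/(1 + K_p·P(0)).
P(0) = 0.7667. Require 1/(1 + K_p·0.7667) = 0.1, so 1 + 0.7667·K_p = 10.
K_p = (10 − 1)/0.7667 = 11.7.

K_p = 11.7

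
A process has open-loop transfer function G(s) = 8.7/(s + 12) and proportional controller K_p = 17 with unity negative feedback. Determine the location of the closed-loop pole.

s = -159.9

Closed-loop transfer function: T(s) = K_p·G(s)/(1 + K_p·G(s)) = 147.9/(s + 12 + 147.9) = 147.9/(s + 159.9).
The closed-loop pole is at s = −159.9.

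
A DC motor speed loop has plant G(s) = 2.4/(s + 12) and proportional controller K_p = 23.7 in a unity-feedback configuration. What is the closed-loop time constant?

Closed-loop transfer function: T(s) = K_p·G(s)/(1 + K_p·G(s)) = 56.88/(s + 12 + 56.88) = 56.88/(s + 68.88).
Time constant τ = 1/68.88 = 0.0145 s.

τ = 0.0145 s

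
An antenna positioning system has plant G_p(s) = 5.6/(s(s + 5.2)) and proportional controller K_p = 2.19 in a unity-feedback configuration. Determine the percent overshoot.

3.08%

Closed-loop characteristic equation: s² + 5.2s + 12.26 = 0, so ω_n = 3.502 rad/s and ζ = 5.2/(2·3.502) = 0.7424.
%OS = 100·exp(−πζ/√(1−ζ²)) = 100·exp(−π·0.7424/√0.4488) = 3.08%.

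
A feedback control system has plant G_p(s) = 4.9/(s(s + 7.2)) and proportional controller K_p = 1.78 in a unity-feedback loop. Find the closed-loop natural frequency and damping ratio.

ω_n = 2.95 rad/s, ζ = 1.22

1 + K_p·G_p(s) = 0 gives s² + 7.2s + 8.722 = 0.
So ω_n² = 8.722 ⇒ ω_n = 2.953 rad/s, and ζ = 7.2/(2ω_n) = 1.22.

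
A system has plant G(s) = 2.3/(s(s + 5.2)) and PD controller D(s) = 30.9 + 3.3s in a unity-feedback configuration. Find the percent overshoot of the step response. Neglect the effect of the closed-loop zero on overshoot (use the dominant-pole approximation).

2.58%

Forward path: (30.9 + 3.3s)·2.3/(s(s+5.2)). The closed-loop characteristic equation is s² + (5.2 + 2.3·3.3)s + 2.3·30.9 = 0.
That is s² + 12.79s + 71.07 = 0, so ω_n = 8.43 rad/s and ζ = 12.79/(2·8.43) = 0.7586.
%OS = 100·exp(−πζ/√(1−ζ²)) = 2.58%.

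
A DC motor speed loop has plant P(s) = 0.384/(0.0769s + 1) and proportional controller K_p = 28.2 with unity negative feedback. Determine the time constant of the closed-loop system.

Closed loop: T(s) = K_p·P/(1+K_p·P) = 10.83/(0.0769s + 1 + 10.83), with pole at s = −(1 + 10.83)/0.0769 = −153.8.
Closed-loop time constant τ = 1/153.8 = 0.0065 s.

τ = 0.0065 s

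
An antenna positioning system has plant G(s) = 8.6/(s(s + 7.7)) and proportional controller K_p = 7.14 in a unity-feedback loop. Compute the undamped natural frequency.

ω_n = 7.84 rad/s

1 + K_p·G(s) = 0 gives s² + 7.7s + 61.4 = 0.
So ω_n² = 61.4 ⇒ ω_n = 7.836 rad/s, and ζ = 7.7/(2ω_n) = 0.491.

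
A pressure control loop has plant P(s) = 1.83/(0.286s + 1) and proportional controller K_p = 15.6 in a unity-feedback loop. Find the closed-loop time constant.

Closed loop: T(s) = K_p·P/(1+K_p·P) = 28.55/(0.286s + 1 + 28.55), with pole at s = −(1 + 28.55)/0.286 = −103.3.
Closed-loop time constant τ = 1/103.3 = 0.00968 s.

τ = 0.00968 s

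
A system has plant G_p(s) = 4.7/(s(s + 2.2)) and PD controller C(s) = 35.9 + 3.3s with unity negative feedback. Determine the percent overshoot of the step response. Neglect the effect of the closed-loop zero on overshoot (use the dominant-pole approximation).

5.35%

Forward path: (35.9 + 3.3s)·4.7/(s(s+2.2)). The closed-loop characteristic equation is s² + (2.2 + 4.7·3.3)s + 4.7·35.9 = 0.
That is s² + 17.71s + 168.7 = 0, so ω_n = 12.99 rad/s and ζ = 17.71/(2·12.99) = 0.6817.
%OS = 100·exp(−πζ/√(1−ζ²)) = 5.35%.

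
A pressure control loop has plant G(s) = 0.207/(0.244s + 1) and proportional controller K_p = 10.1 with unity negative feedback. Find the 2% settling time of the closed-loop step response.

Closed loop: T(s) = K_p·G/(1+K_p·G) = 2.091/(0.244s + 1 + 2.091), with pole at s = −(1 + 2.091)/0.244 = −12.67.
τ = 1/12.67 = 0.07895 s, so 2% settling time ≈ 4τ = 0.316 s.

T_s ≈ 0.316 s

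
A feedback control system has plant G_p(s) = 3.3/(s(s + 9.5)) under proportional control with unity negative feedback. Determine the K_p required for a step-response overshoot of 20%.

From %OS = 100·exp(−πζ/√(1−ζ²)) = 20%, ζ = −ln(0.2)/√(π²+ln²(0.2)) = 0.4559.
Characteristic equation s² + 9.5s + 3.3K_p = 0 gives ζ = 9.5/(2√(3.3K_p)).
Setting ζ = 0.4559: √(3.3K_p) = 9.5/(2·0.4559) = 10.42, so K_p = 108.5/3.3 = 32.9.

K_p = 32.9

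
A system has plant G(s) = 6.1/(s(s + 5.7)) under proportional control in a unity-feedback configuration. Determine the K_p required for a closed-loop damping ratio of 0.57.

Closed-loop characteristic equation: s² + 5.7s + K_p·6.1 = 0.
So ω_n = √(6.1K_p) and 2ζω_n = 5.7, giving ζ = 5.7/(2√(6.1K_p)).
Setting ζ = 0.57: √(6.1K_p) = 5.7/(2·0.57) = 5, so K_p = 25/6.1 = 4.1.

K_p = 4.1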